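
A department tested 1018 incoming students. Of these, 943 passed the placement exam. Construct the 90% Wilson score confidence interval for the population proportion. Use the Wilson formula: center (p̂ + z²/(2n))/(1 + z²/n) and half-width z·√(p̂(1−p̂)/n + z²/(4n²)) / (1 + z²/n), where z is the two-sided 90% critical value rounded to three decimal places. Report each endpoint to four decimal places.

(0.9117, 0.9387)

p̂ = 943/1018 = 0.92633; z = 1.645, so z² = 2.706025.
1 + z²/n = 1.002658.
Center = (0.92633 + 0.001329)/1.002658 = 0.92520.
Radicand: p̂(1−p̂)/n + z²/(4n²) = 0.000067039 + 0.000000653 = 0.000067692.
Half-width = 1.645·√0.000067692/1.002658 = 0.01350.
Interval: 0.92520 ± 0.01350 → (0.9117, 0.9387).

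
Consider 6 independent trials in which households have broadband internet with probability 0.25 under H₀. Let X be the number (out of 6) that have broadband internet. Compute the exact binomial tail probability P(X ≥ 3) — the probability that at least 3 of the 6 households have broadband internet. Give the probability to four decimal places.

P = 0.1694

X ~ Binomial(n=6, p=0.25).
P(X ≥ 3) = C(6,3)·0.25^3·0.75^3 + C(6,4)·0.25^4·0.75^2 + C(6,5)·0.25^5·0.75^1 + C(6,6)·0.25^6·0.75^0.
= 0.131836 + 0.032959 + 0.004395 + 0.000244 = 0.1694.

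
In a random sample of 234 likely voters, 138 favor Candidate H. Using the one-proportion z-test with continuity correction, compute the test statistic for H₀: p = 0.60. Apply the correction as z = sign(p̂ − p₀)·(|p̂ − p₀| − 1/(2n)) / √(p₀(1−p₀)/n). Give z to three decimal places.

z = -0.254

p̂ = 138/234 = 0.58974. p̂ − p₀ = -0.010256.
1/(2n) = 0.002137.
Corrected numerator: |-0.010256| − 0.002137 = 0.008119.
SE₀ = √(0.60·0.40/234) = 0.032026.
z = −0.008119/0.032026 = -0.254.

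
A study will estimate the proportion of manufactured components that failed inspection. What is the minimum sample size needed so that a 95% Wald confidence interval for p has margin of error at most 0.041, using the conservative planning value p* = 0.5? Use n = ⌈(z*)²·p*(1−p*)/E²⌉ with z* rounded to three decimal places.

The 95% critical value is z* = 1.960.
p*(1−p*) = 0.50·0.50 = 0.2500.
(z*)²·p*(1−p*)/E² = 3.841600·0.2500/0.001681 = 571.327.
⌈571.327⌉ = 572.

n = 572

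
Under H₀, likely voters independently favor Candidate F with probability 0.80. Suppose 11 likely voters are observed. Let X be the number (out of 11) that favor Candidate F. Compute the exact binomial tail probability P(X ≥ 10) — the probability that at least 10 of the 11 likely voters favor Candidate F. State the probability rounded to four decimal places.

X ~ Binomial(n=11, p=0.80).
P(X ≥ 10) = C(11,10)·0.80^10·0.20^1 + C(11,11)·0.80^11·0.20^0.
= 0.236223 + 0.085899 = 0.3221.

P = 0.3221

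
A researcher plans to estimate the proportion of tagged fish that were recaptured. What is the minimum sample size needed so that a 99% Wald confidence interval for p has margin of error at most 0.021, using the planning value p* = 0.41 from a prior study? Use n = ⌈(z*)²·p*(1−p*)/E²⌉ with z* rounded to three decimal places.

n = 3640

For 99% confidence, z* = 2.576.
p*(1−p*) = 0.2419.
(z*)²·p*(1−p*)/E² = 6.635776·0.2419/0.000441 = 3639.896.
⌈3639.896⌉ = 3640.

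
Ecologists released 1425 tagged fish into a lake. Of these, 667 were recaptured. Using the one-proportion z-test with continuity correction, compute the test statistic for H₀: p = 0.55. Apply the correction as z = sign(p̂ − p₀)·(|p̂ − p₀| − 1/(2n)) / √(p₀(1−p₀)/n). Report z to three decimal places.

z = -6.190

Sample proportion p̂ = 667/1425 = 0.46807. p̂ − p₀ = -0.081930.
Continuity correction 1/(2n) = 1/2850 = 0.000351.
Corrected numerator: |-0.081930| − 0.000351 = 0.081579.
SE₀ = √(0.55·0.45/1425) = 0.013179.
z = −0.081579/0.013179 = -6.190.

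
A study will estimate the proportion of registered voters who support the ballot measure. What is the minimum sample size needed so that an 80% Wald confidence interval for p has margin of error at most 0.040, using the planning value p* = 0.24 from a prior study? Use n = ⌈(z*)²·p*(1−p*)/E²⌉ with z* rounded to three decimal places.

n = 188

The 80% critical value is z* = 1.282.
p*(1−p*) = 0.1824.
Required n before rounding: 1.643524 × 0.1824 / 0.040² = 187.362.
Rounding up, n = 188.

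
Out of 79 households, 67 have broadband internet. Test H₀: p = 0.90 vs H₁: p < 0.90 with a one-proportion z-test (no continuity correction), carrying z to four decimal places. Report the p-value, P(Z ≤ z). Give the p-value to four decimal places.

Sample proportion p̂ = 67/79 = 0.84810.
Null standard error: √(0.90·0.10/79) = √0.001139241 = 0.033753.
z = (p̂ − p₀)/SE = (67/79 − 0.90)/0.033753 ≈ -1.5376.
From the standard normal, P(Z ≤ z) = 0.0621.

p-value = 0.0621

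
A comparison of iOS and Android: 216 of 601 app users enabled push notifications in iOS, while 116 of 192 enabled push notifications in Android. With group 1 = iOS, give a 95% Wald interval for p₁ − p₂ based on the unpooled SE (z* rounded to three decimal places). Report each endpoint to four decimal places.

(-0.3239, -0.1657)

p̂₁ = 216/601 = 0.35940, p̂₂ = 116/192 = 0.60417; p̂₁ − p̂₂ = -0.24477.
SE = √(0.000383081 + 0.001245569) = √0.001628650 = 0.040357.
The 95% critical value is z* = 1.960. Margin = 1.960·0.040357 = 0.07910.
CI: -0.24477 ± 0.07910 = (-0.3239, -0.1657).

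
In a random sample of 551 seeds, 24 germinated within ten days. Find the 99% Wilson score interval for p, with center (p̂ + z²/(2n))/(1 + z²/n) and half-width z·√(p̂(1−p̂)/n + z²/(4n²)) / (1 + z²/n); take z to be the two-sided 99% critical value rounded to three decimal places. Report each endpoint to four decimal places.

(0.0261, 0.0719)

Here p̂ = 24/551 = 0.04356 and z = 2.576 (z² = 6.635776).
Denominator 1 + z²/n = 1 + 6.635776/551 = 1.012043.
Adjusted center: (0.04356 + z²/(2n))/1.012043 = 0.04899.
Radicand: p̂(1−p̂)/n + z²/(4n²) = 0.000075608 + 0.000005464 = 0.000081072.
Half-width = 2.576·√0.000081072/1.012043 = 0.02292.
Interval: 0.04899 ± 0.02292 → (0.0261, 0.0719).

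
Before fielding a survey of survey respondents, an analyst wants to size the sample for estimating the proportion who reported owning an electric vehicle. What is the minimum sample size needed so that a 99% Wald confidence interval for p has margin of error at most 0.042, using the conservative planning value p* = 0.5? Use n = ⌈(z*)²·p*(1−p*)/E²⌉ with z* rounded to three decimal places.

The 99% critical value is z* = 2.576.
p*(1−p*) = 0.2500.
Required n before rounding: 6.635776 × 0.2500 / 0.042² = 940.444.
Rounding up, n = 941.

n = 941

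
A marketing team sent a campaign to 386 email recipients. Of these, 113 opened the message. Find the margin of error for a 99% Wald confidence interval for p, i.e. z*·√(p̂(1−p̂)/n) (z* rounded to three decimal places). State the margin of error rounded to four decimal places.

ME = 0.0597

Sample proportion p̂ = 113/386 = 0.29275.
SE(p̂) = √(0.29275·0.70725/386) = 0.023160.
The 99% critical value is z* = 2.576.
ME = 2.576·0.023160 = 0.0597.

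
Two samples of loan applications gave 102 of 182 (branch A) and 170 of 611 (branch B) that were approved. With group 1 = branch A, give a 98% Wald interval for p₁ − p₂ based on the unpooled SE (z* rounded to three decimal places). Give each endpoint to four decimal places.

p̂₁ = 102/182 = 0.56044, p̂₂ = 170/611 = 0.27823; p̂₁ − p̂₂ = 0.28221.
Unpooled SE = √(p̂₁(1−p̂₁)/n₁ + p̂₂(1−p̂₂)/n₂) = √(0.001353555 + 0.000328673) = 0.041015.
For 98% confidence, z* = 2.326. Margin = 2.326·0.041015 = 0.09540.
Interval: 0.28221 ± 0.09540 → (0.1868, 0.3776).

(0.1868, 0.3776)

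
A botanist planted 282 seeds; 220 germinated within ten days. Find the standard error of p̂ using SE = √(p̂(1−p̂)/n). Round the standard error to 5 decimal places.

Sample proportion p̂ = 220/282 = 0.78014.
p̂(1−p̂) = 0.78014·0.21986 = 0.171522.
Dividing by n and taking the root: √0.000608234 = 0.02466.

SE = 0.02466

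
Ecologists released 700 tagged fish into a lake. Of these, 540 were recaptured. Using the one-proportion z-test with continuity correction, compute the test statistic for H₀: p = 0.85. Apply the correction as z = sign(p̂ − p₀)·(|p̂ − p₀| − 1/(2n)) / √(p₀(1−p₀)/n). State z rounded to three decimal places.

p̂ = 540/700 = 0.77143. p̂ − p₀ = -0.078571.
Continuity correction 1/(2n) = 1/1400 = 0.000714.
Corrected numerator: |-0.078571| − 0.000714 = 0.077857.
SE₀ = √(0.85·0.15/700) = 0.013496.
z = (−)0.077857/0.013496 = -5.769.

z = -5.769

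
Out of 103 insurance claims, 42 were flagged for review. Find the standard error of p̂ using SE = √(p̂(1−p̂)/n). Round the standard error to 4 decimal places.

SE = 0.0484

p̂ = 42/103 = 0.40777.
p̂(1−p̂) = 0.241494.
SE = √(0.241494/103) = √0.002344602 = 0.0484.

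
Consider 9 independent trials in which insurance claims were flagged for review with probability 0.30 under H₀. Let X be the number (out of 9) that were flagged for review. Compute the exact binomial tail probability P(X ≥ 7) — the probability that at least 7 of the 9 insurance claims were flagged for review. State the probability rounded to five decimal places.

X is binomial with n = 9 and p = 0.30.
P(X ≥ 7) = C(9,7)·0.30^7·0.70^2 + C(9,8)·0.30^8·0.70^1 + C(9,9)·0.30^9·0.70^0.
= 0.003858 + 0.000413 + 0.000020 = 0.00429.

P = 0.00429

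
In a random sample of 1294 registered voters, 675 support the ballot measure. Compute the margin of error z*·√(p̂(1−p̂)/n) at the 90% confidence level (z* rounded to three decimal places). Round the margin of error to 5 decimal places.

Sample proportion p̂ = 675/1294 = 0.52164.
SE(p̂) = √(0.52164·0.47836/1294) = 0.013887.
z* = 1.645 at the 90% level.
So ME = 0.02284.

ME = 0.02284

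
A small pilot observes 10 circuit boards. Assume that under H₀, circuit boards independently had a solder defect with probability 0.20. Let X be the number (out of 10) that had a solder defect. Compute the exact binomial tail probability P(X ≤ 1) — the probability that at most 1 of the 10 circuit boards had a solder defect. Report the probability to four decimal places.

X ~ Binomial(n=10, p=0.20).
P(X ≤ 1) = C(10,0)·0.20^0·0.80^10 + C(10,1)·0.20^1·0.80^9.
= 0.107374 + 0.268435 = 0.3758.

P = 0.3758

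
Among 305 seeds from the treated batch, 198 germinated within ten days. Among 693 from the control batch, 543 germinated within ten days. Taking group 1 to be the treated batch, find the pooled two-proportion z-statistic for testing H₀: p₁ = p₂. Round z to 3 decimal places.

z = -4.472

p̂₁ = 198/305 = 0.64918, p̂₂ = 543/693 = 0.78355.
Pooling: p̂ = 741/998 = 0.74248.
SE = √[p̂(1−p̂)(1/n₁+1/n₂)] = √[0.74248·0.25752·(1/305+1/693)] ≈ 0.030046.
z = (p̂₁ − p̂₂)/SE = (0.64918 − 0.78355)/0.030046 = -0.13437/0.030046 = -4.472.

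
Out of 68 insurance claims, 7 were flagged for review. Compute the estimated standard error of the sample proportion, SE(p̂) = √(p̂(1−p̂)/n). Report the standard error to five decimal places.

Sample proportion p̂ = 7/68 = 0.10294.
p̂(1−p̂) = 0.092343.
SE = √(0.092343/68) = √0.001357985 = 0.03685.

SE = 0.03685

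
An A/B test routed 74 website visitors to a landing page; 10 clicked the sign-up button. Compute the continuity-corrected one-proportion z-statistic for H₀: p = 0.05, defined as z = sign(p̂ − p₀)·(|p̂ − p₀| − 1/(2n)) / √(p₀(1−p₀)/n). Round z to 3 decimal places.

z = 3.094

Sample proportion p̂ = 10/74 = 0.13514. p̂ − p₀ = 0.085135.
Continuity correction 1/(2n) = 1/148 = 0.006757.
Corrected numerator: |0.085135| − 0.006757 = 0.078378.
Under H₀, SE = √(p₀(1−p₀)/n) = √(0.05·0.95/74) = √0.000641892 = 0.025336.
z = +0.078378/0.025336 = 3.094.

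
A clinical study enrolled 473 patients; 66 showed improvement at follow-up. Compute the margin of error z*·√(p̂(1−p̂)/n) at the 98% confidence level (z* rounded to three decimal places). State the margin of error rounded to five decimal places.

The sample proportion is 66/473 = 0.13953.
SE = √(p̂(1−p̂)/n) = √(0.120065/473) = 0.015932.
The 98% critical value is z* = 2.326.
ME = 2.326·0.015932 = 0.03706.

ME = 0.03706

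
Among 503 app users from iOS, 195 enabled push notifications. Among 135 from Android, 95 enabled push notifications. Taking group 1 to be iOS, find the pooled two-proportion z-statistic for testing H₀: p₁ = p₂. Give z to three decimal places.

z = -6.548

p̂₁ = 195/503 = 0.38767, p̂₂ = 95/135 = 0.70370.
Pooled p̂ = (195+95)/(503+135) = 290/638 = 0.45455.
SE = √[p̂(1−p̂)(1/n₁+1/n₂)] = √[0.45455·0.54545·(1/503+1/135)] ≈ 0.048264.
z = (p̂₁ − p̂₂)/SE = (0.38767 − 0.70370)/0.048264 = -0.31603/0.048264 = -6.548.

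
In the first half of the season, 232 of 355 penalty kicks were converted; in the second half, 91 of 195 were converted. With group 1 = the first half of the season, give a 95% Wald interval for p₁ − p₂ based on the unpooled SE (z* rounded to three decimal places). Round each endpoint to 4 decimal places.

p̂₁ = 232/355 = 0.65352, p̂₂ = 91/195 = 0.46667; p̂₁ − p̂₂ = 0.18685.
Unpooled SE = √(p̂₁(1−p̂₁)/n₁ + p̂₂(1−p̂₂)/n₂) = √(0.000637835 + 0.001276353) = 0.043751.
z* = 1.960 at the 95% level. Margin of error = 0.08575.
So the interval runs from 0.1011 to 0.2726.

(0.1011, 0.2726)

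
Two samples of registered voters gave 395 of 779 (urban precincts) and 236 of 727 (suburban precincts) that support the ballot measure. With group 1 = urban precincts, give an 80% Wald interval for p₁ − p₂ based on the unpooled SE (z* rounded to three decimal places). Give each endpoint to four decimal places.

(0.1505, 0.2144)

p̂₁ = 0.50706, p̂₂ = 0.32462, so the observed difference is 0.18244.
SE = √(0.000320860 + 0.000301571) = √0.000622431 = 0.024949.
The 80% critical value is z* = 1.282. Margin = 1.282·0.024949 = 0.03198.
Interval: 0.18244 ± 0.03198 → (0.1505, 0.2144).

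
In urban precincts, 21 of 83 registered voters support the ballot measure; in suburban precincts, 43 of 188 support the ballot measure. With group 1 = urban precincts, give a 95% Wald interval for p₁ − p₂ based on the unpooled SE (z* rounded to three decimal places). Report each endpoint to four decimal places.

p̂₁ = 21/83 = 0.25301, p̂₂ = 43/188 = 0.22872; p̂₁ − p̂₂ = 0.02429.
SE = √(0.002277072 + 0.000938346) = √0.003215418 = 0.056705.
z* = 1.960 at the 95% level. Margin = 1.960·0.056705 = 0.11114.
So the interval runs from -0.0869 to 0.1354.

(-0.0869, 0.1354)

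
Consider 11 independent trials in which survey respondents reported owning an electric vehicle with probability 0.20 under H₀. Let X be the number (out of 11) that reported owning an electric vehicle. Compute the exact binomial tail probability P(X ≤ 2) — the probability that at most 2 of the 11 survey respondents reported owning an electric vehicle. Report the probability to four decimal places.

X ~ Binomial(n=11, p=0.20).
P(X ≤ 2) = C(11,0)·0.20^0·0.80^11 + C(11,1)·0.20^1·0.80^10 + C(11,2)·0.20^2·0.80^9.
= 0.085899 + 0.236223 + 0.295279 = 0.6174.

P = 0.6174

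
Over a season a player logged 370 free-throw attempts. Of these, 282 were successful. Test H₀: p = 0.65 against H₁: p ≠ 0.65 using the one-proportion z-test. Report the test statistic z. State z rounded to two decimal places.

z = 4.52

The sample proportion is 282/370 = 0.76216.
SE₀ = √(0.65·0.35/370) = 0.024796.
z = (0.76216 − 0.65)/0.024796 = 0.11216/0.024796 = 4.52.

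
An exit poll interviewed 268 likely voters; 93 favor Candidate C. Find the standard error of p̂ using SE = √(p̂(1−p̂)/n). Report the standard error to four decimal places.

SE = 0.0291

Sample proportion p̂ = 93/268 = 0.34701.
p̂(1−p̂) = 0.226594.
SE = √(0.226594/268) = 0.0291.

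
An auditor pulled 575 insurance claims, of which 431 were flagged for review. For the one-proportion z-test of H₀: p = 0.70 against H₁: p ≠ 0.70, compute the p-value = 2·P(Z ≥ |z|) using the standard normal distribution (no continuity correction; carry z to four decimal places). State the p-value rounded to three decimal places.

p-value = 0.009

Sample proportion p̂ = 431/575 = 0.74957.
SE₀ = √(0.70·0.30/575) = 0.019111.
z = (p̂ − p₀)/SE = (431/575 − 0.70)/0.019111 ≈ 2.5936.
From the standard normal, 2·P(Z ≥ |z|) = 0.009.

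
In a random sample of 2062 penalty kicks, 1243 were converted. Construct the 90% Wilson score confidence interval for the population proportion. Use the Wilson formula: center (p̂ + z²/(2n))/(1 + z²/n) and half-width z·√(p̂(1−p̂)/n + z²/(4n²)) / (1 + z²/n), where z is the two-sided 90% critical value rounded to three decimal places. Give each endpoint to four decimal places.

Here p̂ = 1243/2062 = 0.60281 and z = 1.645 (z² = 2.706025).
Denominator 1 + z²/n = 1 + 2.706025/2062 = 1.001312.
Center = (0.60281 + 0.000656)/1.001312 = 0.60268.
Radicand: p̂(1−p̂)/n + z²/(4n²) = 0.000116115 + 0.000000159 = 0.000116274.
Half-width = z·√(radicand)/denom = 1.645·0.010783/1.001312 = 0.01771.
CI: 0.60268 ± 0.01771 = (0.5850, 0.6204).

(0.5850, 0.6204)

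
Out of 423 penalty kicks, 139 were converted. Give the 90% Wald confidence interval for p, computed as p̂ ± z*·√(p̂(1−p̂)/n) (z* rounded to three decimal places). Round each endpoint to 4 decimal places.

(0.2910, 0.3662)

The sample proportion is 139/423 = 0.32861.
SE = √(p̂(1−p̂)/n) = √(0.220624/423) = 0.022838.
For 90% confidence, z* = 1.645.
Margin = 1.645·0.022838 = 0.03757.
So the interval runs from 0.2910 to 0.3662.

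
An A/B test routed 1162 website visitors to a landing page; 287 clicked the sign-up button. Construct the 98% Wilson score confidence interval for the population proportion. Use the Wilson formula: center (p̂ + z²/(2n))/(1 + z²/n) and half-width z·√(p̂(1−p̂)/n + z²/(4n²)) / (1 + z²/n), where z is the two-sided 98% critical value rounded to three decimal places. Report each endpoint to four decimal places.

p̂ = 287/1162 = 0.24699; z = 2.326, so z² = 5.410276.
Denominator 1 + z²/n = 1 + 5.410276/1162 = 1.004656.
Adjusted center: (0.24699 + z²/(2n))/1.004656 = 0.24816.
Radicand: p̂(1−p̂)/n + z²/(4n²) = 0.000160056 + 0.000001002 = 0.000161058.
Half-width = 2.326·√0.000161058/1.004656 = 0.02938.
CI: 0.24816 ± 0.02938 = (0.2188, 0.2775).

(0.2188, 0.2775)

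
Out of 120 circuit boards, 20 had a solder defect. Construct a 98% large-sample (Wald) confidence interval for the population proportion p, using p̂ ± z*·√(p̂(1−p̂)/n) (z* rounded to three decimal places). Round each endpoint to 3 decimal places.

(0.088, 0.246)

The sample proportion is 20/120 = 0.16667.
SE = √(p̂(1−p̂)/n) = √(0.138889/120) = 0.034021.
z* = 2.326 at the 98% level.
Margin of error: 2.326 × 0.034021 = 0.07913.
Interval: 0.16667 ± 0.07913 → (0.088, 0.246).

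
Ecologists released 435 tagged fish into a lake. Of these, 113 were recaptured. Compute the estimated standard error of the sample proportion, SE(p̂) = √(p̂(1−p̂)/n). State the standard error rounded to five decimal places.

Sample proportion p̂ = 113/435 = 0.25977.
p̂(1−p̂) = 0.25977·0.74023 = 0.192290.
SE = √(0.192290/435) = √0.000442046 = 0.02102.

SE = 0.02102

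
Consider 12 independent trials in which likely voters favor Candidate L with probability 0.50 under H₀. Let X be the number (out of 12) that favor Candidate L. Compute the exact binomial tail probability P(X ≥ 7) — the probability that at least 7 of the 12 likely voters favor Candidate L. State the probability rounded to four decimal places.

X ~ Binomial(n=12, p=0.50).
P(X ≥ 7) = Σ_{j=7}^{12} C(12,j)·0.50^j·0.50^{12−j}.
= 0.193359 + 0.120850 + 0.053711 + 0.016113 + 0.002930 + 0.000244 = 0.3872.

P = 0.3872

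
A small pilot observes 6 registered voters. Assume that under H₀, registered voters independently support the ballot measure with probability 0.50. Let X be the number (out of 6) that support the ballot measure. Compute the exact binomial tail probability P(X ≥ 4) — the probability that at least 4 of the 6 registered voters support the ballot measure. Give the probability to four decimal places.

X ~ Binomial(n=6, p=0.50).
P(X ≥ 4) = C(6,4)·0.50^4·0.50^2 + C(6,5)·0.50^5·0.50^1 + C(6,6)·0.50^6·0.50^0.
= 0.234375 + 0.093750 + 0.015625 = 0.3438.

P = 0.3438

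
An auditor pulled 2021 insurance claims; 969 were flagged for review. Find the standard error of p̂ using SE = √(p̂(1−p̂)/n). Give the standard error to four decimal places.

With x = 969 successes in n = 2021, p̂ = 0.47947.
p̂(1−p̂) = 0.47947·0.52053 = 0.249579.
SE = √(0.249579/2021) = √0.000123493 = 0.0111.

SE = 0.0111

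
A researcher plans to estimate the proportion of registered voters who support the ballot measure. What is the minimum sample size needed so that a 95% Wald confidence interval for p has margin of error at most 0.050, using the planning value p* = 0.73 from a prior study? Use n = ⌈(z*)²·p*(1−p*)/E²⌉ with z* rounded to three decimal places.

n = 303

For 95% confidence, z* = 1.960.
p*(1−p*) = 0.73·0.27 = 0.1971.
Required n before rounding: 3.841600 × 0.1971 / 0.050² = 302.872.
⌈302.872⌉ = 303.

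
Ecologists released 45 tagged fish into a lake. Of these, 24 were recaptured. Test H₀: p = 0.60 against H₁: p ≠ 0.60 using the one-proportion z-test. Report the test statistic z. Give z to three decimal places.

z = -0.913

Sample proportion p̂ = 24/45 = 0.53333.
Under H₀, SE = √(p₀(1−p₀)/n) = √(0.60·0.40/45) = √0.005333333 = 0.073030.
z = (0.53333 − 0.60)/0.073030 = -0.06667/0.073030 = -0.913.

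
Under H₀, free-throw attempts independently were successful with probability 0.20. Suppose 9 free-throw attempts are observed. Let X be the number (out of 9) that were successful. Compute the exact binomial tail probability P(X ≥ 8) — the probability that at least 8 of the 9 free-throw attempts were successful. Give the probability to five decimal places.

P = 0.00002

X ~ Binomial(n=9, p=0.20).
P(X ≥ 8) = C(9,8)·0.20^8·0.80^1 + C(9,9)·0.20^9·0.80^0.
= 0.000018 + 0.000001 = 0.00002.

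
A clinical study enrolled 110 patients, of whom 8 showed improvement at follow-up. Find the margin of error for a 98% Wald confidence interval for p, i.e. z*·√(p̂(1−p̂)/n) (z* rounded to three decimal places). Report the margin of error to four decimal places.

p̂ = 8/110 = 0.07273.
SE(p̂) = √(0.07273·0.92727/110) = 0.024760.
For 98% confidence, z* = 2.326.
ME = 2.326·0.024760 = 0.0576.

ME = 0.0576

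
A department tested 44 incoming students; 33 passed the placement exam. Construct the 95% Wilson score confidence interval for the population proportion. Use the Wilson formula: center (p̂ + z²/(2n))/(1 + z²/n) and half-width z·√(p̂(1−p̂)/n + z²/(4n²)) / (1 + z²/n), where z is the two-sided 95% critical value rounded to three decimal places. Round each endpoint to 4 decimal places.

(0.6056, 0.8543)

p̂ = 33/44 = 0.75000; z = 1.960, so z² = 3.841600.
Denominator 1 + z²/n = 1 + 3.841600/44 = 1.087309.
Center = (0.75000 + 0.043655)/1.087309 = 0.72993.
Radicand: p̂(1−p̂)/n + z²/(4n²) = 0.004261364 + 0.000496074 = 0.004757438.
Half-width = 1.960·√0.004757438/1.087309 = 0.12433.
CI: 0.72993 ± 0.12433 = (0.6056, 0.8543).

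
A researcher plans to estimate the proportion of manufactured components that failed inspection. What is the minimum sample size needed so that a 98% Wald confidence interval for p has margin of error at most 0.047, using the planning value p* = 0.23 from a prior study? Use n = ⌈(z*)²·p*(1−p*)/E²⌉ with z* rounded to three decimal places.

n = 434

z* = 2.326 at the 98% level.
p*(1−p*) = 0.23·0.77 = 0.1771.
Required n before rounding: 5.410276 × 0.1771 / 0.047² = 433.753.
⌈433.753⌉ = 434.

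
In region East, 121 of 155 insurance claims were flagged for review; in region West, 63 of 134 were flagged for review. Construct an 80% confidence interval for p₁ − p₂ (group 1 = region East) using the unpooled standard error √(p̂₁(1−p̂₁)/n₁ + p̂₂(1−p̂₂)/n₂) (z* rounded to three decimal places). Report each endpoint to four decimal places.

p̂₁ = 121/155 = 0.78065, p̂₂ = 63/134 = 0.47015; p̂₁ − p̂₂ = 0.31050.
Unpooled SE = √(p̂₁(1−p̂₁)/n₁ + p̂₂(1−p̂₂)/n₂) = √(0.001104763 + 0.001859022) = 0.054441.
z* = 1.282 at the 80% level. Margin = 1.282·0.054441 = 0.06979.
Interval: 0.31050 ± 0.06979 → (0.2407, 0.3803).

(0.2407, 0.3803)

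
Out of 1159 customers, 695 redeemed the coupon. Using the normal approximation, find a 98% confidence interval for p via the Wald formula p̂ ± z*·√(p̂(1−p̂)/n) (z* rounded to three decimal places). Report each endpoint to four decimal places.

(0.5662, 0.6331)

With x = 695 successes in n = 1159, p̂ = 0.59965.
SE(p̂) = √(0.59965·0.40035/1159) = 0.014392.
For 98% confidence, z* = 2.326.
Margin of error: 2.326 × 0.014392 = 0.03348.
So the interval runs from 0.5662 to 0.6331.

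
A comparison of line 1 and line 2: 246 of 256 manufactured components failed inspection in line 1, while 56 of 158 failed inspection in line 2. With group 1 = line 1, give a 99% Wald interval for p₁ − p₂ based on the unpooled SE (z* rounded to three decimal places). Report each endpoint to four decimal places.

(0.5036, 0.7094)

p̂₁ = 0.96094, p̂₂ = 0.35443, so the observed difference is 0.60651.
Unpooled SE = √(p̂₁(1−p̂₁)/n₁ + p̂₂(1−p̂₂)/n₂) = √(0.000146627 + 0.001448161) = 0.039935.
For 99% confidence, z* = 2.576. Margin of error = 0.10287.
CI: 0.60651 ± 0.10287 = (0.5036, 0.7094).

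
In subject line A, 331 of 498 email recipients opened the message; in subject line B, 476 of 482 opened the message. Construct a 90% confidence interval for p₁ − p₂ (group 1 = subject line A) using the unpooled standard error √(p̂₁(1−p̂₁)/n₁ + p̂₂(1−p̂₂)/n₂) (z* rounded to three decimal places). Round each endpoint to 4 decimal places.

(-0.3587, -0.2871)

p̂₁ = 0.66466, p̂₂ = 0.98755, so the observed difference is -0.32289.
SE = √(0.000447565 + 0.000025505) = √0.000473070 = 0.021750.
For 90% confidence, z* = 1.645. Margin of error = 0.03578.
CI: -0.32289 ± 0.03578 = (-0.3587, -0.2871).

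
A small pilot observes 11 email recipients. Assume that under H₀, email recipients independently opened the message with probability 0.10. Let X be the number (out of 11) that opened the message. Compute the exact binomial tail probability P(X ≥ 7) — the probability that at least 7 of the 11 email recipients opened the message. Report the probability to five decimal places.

P = 0.00002

X ~ Binomial(n=11, p=0.10).
P(X ≥ 7) = Σ_{j=7}^{11} C(11,j)·0.10^j·0.90^{11−j}.
= 0.000022 + 0.000001 + 0.000000 + 0.000000 + 0.000000 = 0.00002.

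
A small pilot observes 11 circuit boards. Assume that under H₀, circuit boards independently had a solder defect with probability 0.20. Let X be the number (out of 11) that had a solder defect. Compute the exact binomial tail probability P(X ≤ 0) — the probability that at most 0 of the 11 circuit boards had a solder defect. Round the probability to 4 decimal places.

X is binomial with n = 11 and p = 0.20.
P(X ≤ 0) = C(11,0)·0.20^0·0.80^11.
= 0.085899 = 0.0859.

P = 0.0859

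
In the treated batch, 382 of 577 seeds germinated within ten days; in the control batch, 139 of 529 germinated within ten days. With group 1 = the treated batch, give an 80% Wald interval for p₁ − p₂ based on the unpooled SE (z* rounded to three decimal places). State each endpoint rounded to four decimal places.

(0.3641, 0.4345)

p̂₁ = 382/577 = 0.66205, p̂₂ = 139/529 = 0.26276; p̂₁ − p̂₂ = 0.39929.
Unpooled SE = √(p̂₁(1−p̂₁)/n₁ + p̂₂(1−p̂₂)/n₂) = √(0.000387767 + 0.000366195) = 0.027458.
The 80% critical value is z* = 1.282. Margin of error = 0.03520.
So the interval runs from 0.3641 to 0.4345.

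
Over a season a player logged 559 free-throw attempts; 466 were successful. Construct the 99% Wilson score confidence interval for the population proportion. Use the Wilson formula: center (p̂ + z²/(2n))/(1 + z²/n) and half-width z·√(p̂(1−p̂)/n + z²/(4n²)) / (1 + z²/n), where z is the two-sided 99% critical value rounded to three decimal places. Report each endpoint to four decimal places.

(0.7892, 0.8702)

Here p̂ = 466/559 = 0.83363 and z = 2.576 (z² = 6.635776).
1 + z²/n = 1.011871.
Center = (0.83363 + 0.005935)/1.011871 = 0.82972.
Radicand: p̂(1−p̂)/n + z²/(4n²) = 0.000248104 + 0.000005309 = 0.000253413.
Half-width = z·√(radicand)/denom = 2.576·0.015919/1.011871 = 0.04053.
CI: 0.82972 ± 0.04053 = (0.7892, 0.8702).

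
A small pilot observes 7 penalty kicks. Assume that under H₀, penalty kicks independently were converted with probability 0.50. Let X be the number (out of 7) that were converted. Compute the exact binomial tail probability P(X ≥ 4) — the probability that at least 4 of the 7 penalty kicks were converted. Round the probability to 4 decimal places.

P = 0.5000

X is binomial with n = 7 and p = 0.50.
P(X ≥ 4) = C(7,4)·0.50^4·0.50^3 + C(7,5)·0.50^5·0.50^2 + C(7,6)·0.50^6·0.50^1 + C(7,7)·0.50^7·0.50^0.
= 0.273438 + 0.164062 + 0.054688 + 0.007812 = 0.5000.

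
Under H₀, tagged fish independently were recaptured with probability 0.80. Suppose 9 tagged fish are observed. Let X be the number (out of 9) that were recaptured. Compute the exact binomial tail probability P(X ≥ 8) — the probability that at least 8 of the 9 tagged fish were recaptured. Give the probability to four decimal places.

P = 0.4362

X is binomial with n = 9 and p = 0.80.
P(X ≥ 8) = C(9,8)·0.80^8·0.20^1 + C(9,9)·0.80^9·0.20^0.
= 0.301990 + 0.134218 = 0.4362.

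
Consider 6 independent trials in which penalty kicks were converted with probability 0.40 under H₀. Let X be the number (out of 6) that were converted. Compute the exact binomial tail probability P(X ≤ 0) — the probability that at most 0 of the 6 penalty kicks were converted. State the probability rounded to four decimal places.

P = 0.0467

X ~ Binomial(n=6, p=0.40).
P(X ≤ 0) = C(6,0)·0.40^0·0.60^6.
= 0.046656 = 0.0467.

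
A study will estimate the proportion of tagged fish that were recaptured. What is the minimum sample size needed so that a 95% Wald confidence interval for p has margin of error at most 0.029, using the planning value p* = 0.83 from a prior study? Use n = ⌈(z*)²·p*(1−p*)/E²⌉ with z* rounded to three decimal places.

For 95% confidence, z* = 1.960.
p*(1−p*) = 0.83·0.17 = 0.1411.
(z*)²·p*(1−p*)/E² = 3.841600·0.1411/0.000841 = 644.530.
Rounding up, n = 645.

n = 645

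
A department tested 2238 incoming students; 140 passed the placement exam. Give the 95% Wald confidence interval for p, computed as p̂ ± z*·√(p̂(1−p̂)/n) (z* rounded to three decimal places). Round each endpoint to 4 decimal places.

(0.0525, 0.0726)

Sample proportion p̂ = 140/2238 = 0.06256.
Standard error of p̂: √(0.058643/2238) = √0.000026203 = 0.005119.
For 95% confidence, z* = 1.960.
Margin of error: 1.960 × 0.005119 = 0.01003.
Interval: 0.06256 ± 0.01003 → (0.0525, 0.0726).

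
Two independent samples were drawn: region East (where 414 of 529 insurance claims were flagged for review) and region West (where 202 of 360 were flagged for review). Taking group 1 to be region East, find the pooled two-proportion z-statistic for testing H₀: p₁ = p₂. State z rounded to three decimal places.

z = 7.028

p̂₁ = 414/529 = 0.78261, p̂₂ = 202/360 = 0.56111.
Pooled p̂ = (414+202)/(529+360) = 616/889 = 0.69291.
Pooled SE = √[0.2127844·0.00466814] ≈ 0.031517.
z = (p̂₁ − p̂₂)/SE = (0.78261 − 0.56111)/0.031517 = 0.22150/0.031517 = 7.028.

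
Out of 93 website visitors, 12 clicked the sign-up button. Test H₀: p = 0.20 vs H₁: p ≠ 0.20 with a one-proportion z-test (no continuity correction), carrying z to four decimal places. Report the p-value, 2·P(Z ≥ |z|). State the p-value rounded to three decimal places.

With x = 12 successes in n = 93, p̂ = 0.12903.
Under H₀, SE = √(p₀(1−p₀)/n) = √(0.20·0.80/93) = √0.001720430 = 0.041478.
Test statistic (full precision, shown to 4 dp): z = (12/93 − 0.20)/SE₀ ≈ -1.7110.
p-value = 2·P(Z ≥ |z|) with z = -1.7110 → 0.087.

p-value = 0.087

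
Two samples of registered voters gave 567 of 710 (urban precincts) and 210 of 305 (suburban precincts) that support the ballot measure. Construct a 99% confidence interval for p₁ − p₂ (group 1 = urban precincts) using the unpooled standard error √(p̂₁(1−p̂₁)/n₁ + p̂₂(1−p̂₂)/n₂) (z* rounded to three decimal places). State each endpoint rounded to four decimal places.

p̂₁ = 567/710 = 0.79859, p̂₂ = 210/305 = 0.68852; p̂₁ − p̂₂ = 0.11007.
Unpooled SE = √(p̂₁(1−p̂₁)/n₁ + p̂₂(1−p̂₂)/n₂) = √(0.000226540 + 0.000703143) = 0.030491.
z* = 2.576 at the 99% level. Margin = 2.576·0.030491 = 0.07854.
So the interval runs from 0.0315 to 0.1886.

(0.0315, 0.1886)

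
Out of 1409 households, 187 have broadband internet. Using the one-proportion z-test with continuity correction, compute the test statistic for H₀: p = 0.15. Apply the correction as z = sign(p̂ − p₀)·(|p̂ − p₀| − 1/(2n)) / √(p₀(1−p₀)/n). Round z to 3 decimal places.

With x = 187 successes in n = 1409, p̂ = 0.13272. p̂ − p₀ = -0.017282.
1/(2n) = 0.000355.
Corrected numerator: |-0.017282| − 0.000355 = 0.016927.
Under H₀, SE = √(p₀(1−p₀)/n) = √(0.15·0.85/1409) = √0.000090490 = 0.009513.
z = −0.016927/0.009513 = -1.779.

z = -1.779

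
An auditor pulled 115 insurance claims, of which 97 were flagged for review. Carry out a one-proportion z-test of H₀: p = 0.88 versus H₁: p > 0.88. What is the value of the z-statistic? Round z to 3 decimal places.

z = -1.205

The sample proportion is 97/115 = 0.84348.
Under H₀, SE = √(p₀(1−p₀)/n) = √(0.88·0.12/115) = √0.000918261 = 0.030303.
z = (0.84348 − 0.88)/0.030303 = -0.03652/0.030303 = -1.205.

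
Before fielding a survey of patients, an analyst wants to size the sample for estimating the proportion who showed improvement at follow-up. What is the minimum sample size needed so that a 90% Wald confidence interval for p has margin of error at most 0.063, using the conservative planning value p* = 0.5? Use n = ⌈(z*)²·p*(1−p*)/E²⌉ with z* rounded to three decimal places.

n = 171

For 90% confidence, z* = 1.645.
p*(1−p*) = 0.50·0.50 = 0.2500.
(z*)²·p*(1−p*)/E² = 2.706025·0.2500/0.003969 = 170.448.
⌈170.448⌉ = 171.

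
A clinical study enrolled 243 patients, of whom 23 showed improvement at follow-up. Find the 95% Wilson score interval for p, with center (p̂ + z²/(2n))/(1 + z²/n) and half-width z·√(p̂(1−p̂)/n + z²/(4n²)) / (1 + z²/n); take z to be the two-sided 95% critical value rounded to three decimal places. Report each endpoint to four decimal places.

Here p̂ = 23/243 = 0.09465 and z = 1.960 (z² = 3.841600).
Denominator 1 + z²/n = 1 + 3.841600/243 = 1.015809.
Adjusted center: (0.09465 + z²/(2n))/1.015809 = 0.10096.
Radicand: p̂(1−p̂)/n + z²/(4n²) = 0.000352640 + 0.000016264 = 0.000368904.
Half-width = 1.960·√0.000368904/1.015809 = 0.03706.
CI: 0.10096 ± 0.03706 = (0.0639, 0.1380).

(0.0639, 0.1380)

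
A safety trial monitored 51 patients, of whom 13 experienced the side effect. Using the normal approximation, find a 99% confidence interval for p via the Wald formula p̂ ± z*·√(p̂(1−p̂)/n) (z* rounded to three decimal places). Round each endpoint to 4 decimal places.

(0.0977, 0.4121)

p̂ = 13/51 = 0.25490.
Standard error of p̂: √(0.189927/51) = √0.003724058 = 0.061025.
The 99% critical value is z* = 2.576.
Margin = 2.576·0.061025 = 0.15720.
CI: 0.25490 ± 0.15720 = (0.0977, 0.4121).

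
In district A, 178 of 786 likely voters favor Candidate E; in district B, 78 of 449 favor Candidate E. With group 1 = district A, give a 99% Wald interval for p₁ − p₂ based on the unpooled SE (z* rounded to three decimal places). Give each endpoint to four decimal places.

p̂₁ = 178/786 = 0.22646, p̂₂ = 78/449 = 0.17372; p̂₁ − p̂₂ = 0.05274.
Unpooled SE = √(p̂₁(1−p̂₁)/n₁ + p̂₂(1−p̂₂)/n₂) = √(0.000222872 + 0.000319690) = 0.023293.
z* = 2.576 at the 99% level. Margin = 2.576·0.023293 = 0.06000.
Interval: 0.05274 ± 0.06000 → (-0.0073, 0.1127).

(-0.0073, 0.1127)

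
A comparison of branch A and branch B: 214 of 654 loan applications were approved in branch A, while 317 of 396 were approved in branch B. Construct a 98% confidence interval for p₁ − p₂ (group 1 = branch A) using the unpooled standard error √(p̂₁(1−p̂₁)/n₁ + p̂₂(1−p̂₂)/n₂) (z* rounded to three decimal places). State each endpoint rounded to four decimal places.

(-0.5366, -0.4100)

p̂₁ = 214/654 = 0.32722, p̂₂ = 317/396 = 0.80051; p̂₁ − p̂₂ = -0.47329.
Unpooled SE = √(p̂₁(1−p̂₁)/n₁ + p̂₂(1−p̂₂)/n₂) = √(0.000336615 + 0.000403275) = 0.027201.
z* = 2.326 at the 98% level. Margin = 2.326·0.027201 = 0.06327.
So the interval runs from -0.5366 to -0.4100.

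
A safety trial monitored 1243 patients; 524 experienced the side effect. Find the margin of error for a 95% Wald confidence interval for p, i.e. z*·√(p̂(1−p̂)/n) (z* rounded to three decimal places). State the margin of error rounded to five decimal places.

Sample proportion p̂ = 524/1243 = 0.42156.
SE = √(p̂(1−p̂)/n) = √(0.243847/1243) = 0.014006.
For 95% confidence, z* = 1.960.
ME = 1.960·0.014006 = 0.02745.

ME = 0.02745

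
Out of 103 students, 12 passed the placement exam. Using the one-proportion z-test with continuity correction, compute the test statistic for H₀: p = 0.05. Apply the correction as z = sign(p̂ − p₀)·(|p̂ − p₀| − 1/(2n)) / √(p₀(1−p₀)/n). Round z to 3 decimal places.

Sample proportion p̂ = 12/103 = 0.11650. p̂ − p₀ = 0.066505.
1/(2n) = 0.004854.
Corrected numerator: |0.066505| − 0.004854 = 0.061651.
Under H₀, SE = √(p₀(1−p₀)/n) = √(0.05·0.95/103) = √0.000461165 = 0.021475.
z = +0.061651/0.021475 = 2.871.

z = 2.871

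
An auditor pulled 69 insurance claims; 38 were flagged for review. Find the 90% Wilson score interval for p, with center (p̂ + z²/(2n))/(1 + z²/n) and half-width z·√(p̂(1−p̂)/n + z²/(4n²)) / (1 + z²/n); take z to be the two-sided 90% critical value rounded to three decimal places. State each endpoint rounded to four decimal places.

(0.4522, 0.6455)

p̂ = 38/69 = 0.55072; z = 1.645, so z² = 2.706025.
Denominator 1 + z²/n = 1 + 2.706025/69 = 1.039218.
Center = (0.55072 + 0.019609)/1.039218 = 0.54881.
Radicand: p̂(1−p̂)/n + z²/(4n²) = 0.003585899 + 0.000142093 = 0.003727992.
Half-width = 1.645·√0.003727992/1.039218 = 0.09665.
Interval: 0.54881 ± 0.09665 → (0.4522, 0.6455).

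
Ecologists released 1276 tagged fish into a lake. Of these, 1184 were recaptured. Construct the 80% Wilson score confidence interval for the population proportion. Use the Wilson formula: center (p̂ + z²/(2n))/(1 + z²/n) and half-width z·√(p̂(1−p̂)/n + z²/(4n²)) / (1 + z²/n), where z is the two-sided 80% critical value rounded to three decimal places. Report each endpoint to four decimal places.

(0.9181, 0.9366)

Here p̂ = 1184/1276 = 0.92790 and z = 1.282 (z² = 1.643524).
Denominator 1 + z²/n = 1 + 1.643524/1276 = 1.001288.
Center = (0.92790 + 0.000644)/1.001288 = 0.92735.
Radicand: p̂(1−p̂)/n + z²/(4n²) = 0.000052431 + 0.000000252 = 0.000052683.
Half-width = 1.282·√0.000052683/1.001288 = 0.00929.
Interval: 0.92735 ± 0.00929 → (0.9181, 0.9366).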